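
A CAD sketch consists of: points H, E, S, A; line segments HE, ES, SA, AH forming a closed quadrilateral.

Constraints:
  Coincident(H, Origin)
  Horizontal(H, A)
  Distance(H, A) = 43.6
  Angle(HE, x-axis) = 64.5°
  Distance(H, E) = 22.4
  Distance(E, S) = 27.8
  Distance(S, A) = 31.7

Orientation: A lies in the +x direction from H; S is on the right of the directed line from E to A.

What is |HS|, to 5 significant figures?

14.768

H is at the origin; HA is horizontal with |HA| = 43.6 and A in +x, so A = (43.6, 0). HE runs at 64.5° with |HE| = 22.4, so E = (9.6434, 20.218). S is determined by |ES| = 27.8 and |SA| = 31.7 together: it lies at the intersection of circle(E, 27.8) and circle(A, 31.7). With |EA| = 39.520, the foot of the radical line on EA is 16.824 from E and the perpendicular offset is √(27.8² − 16.824²) = 22.131. Taking the right-of-EA solution: S = (12.777, -7.4049).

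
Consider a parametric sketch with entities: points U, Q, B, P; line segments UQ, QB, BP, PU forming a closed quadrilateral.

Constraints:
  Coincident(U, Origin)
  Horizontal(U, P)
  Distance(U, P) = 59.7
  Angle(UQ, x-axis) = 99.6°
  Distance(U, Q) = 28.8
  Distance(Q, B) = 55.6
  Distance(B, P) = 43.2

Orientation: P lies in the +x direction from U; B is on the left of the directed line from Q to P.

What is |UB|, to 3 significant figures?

64.6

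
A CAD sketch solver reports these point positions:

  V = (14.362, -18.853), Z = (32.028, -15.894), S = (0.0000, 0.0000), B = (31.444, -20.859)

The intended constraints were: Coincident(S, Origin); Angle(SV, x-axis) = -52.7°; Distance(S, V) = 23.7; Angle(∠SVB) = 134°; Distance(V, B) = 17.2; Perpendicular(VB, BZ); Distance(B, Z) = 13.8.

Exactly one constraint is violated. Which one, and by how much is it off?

Distance(B, Z) = 13.8 — off by 8.80.

S = (0.00, 0.00) ✓; SV at -52.70° ✓; |SV| = 23.70 ✓; ∠SVB = 134.0° ✓; |VB| = 17.20 ✓; ∠(VB, BZ) = 89.99° ✓; |BZ| = 4.999 ✗.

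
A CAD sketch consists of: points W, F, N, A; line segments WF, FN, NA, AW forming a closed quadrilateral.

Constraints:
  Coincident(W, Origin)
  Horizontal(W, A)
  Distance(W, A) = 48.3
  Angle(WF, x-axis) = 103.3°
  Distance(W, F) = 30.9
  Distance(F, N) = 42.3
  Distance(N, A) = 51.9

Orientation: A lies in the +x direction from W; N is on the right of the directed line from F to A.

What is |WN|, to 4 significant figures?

12.15

W is at the origin; WA is horizontal with |WA| = 48.3 and A in +x, so A = (48.3, 0). WF runs at 103.3° with |WF| = 30.9, so F = (-7.109, 30.07). N is determined by |FN| = 42.3 and |NA| = 51.9 together: it lies at the intersection of circle(F, 42.3) and circle(A, 51.9). With |FA| = 63.04, the foot of the radical line on FA is 24.35 from F and the perpendicular offset is √(42.3² − 24.35²) = 34.59. Taking the right-of-FA solution: N = (-2.207, -11.94).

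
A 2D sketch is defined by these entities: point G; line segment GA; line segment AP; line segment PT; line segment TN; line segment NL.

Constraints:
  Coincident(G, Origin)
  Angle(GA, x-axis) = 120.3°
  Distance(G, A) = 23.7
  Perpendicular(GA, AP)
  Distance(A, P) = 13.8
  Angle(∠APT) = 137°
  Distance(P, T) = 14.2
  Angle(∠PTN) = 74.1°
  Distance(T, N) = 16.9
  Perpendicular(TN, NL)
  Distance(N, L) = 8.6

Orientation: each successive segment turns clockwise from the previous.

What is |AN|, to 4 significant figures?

20.82

G is at the origin; GA runs at 120.3° with length 23.7, so A = (-11.96, 20.46). GA is perpendicular to AP, so AP runs at 30.30°; with |AP| = 13.8, P = (-0.04245, 27.42). ∠APT = 137.0° gives PT at -12.70° from the x-axis; with |PT| = 14.2, T = (13.81, 24.30). ∠PTN = 74.1° gives TN at -118.6° from the x-axis; with |TN| = 16.9, N = (5.720, 9.465). Then |AN| = |N − A| = 20.82.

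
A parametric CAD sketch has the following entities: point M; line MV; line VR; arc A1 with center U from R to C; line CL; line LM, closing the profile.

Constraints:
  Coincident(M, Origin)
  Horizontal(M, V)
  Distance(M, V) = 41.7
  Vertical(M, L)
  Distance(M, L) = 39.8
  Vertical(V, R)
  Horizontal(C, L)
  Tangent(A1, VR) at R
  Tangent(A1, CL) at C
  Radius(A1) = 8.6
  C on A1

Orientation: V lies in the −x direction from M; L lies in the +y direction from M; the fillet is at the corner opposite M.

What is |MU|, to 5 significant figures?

45.487

M and L share the same x with |ML| = 39.8 and L on the +y side, so L = (0.0000, 39.800). The virtual corner opposite M is at (-41.700, 39.800). Since A1 is tangent to VR there, UR ⟂ VR and A1 meets CL tangentially, so UC is at right angles to CL, with radius 8.6, so the center U sits 8.6 in from both sides at U = (-33.100, 31.200). Then |MU| = |U − M| = 45.487.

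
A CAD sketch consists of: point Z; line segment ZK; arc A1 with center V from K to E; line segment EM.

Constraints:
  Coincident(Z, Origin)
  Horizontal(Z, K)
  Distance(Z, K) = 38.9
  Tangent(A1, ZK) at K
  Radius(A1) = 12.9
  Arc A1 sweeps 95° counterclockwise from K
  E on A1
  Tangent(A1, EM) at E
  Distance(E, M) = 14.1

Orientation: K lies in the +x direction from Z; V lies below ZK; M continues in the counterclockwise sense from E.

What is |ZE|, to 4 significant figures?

29.58

Z is at the origin; ZK is horizontal with |ZK| = 38.9 and K on the +x side, so K = (38.90, 0.000). Tangency of A1 to ZK means the radius VK is perpendicular to ZK, so V = K + (0, -12.9) = (38.90, -12.90). On A1, K sits at bearing 90° from V; a 95° counterclockwise sweep puts E at bearing 185°, so E = V + 12.9·(cos 185°, sin 185°) = (26.05, -14.02). Then |ZE| = |E − Z| = 29.58.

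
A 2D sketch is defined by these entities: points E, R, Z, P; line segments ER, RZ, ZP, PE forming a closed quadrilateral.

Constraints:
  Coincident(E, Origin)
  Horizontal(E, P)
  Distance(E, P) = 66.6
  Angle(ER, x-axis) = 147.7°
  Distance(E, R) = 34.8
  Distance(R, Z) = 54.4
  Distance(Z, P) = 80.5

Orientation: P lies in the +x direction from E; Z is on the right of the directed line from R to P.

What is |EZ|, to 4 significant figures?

32.15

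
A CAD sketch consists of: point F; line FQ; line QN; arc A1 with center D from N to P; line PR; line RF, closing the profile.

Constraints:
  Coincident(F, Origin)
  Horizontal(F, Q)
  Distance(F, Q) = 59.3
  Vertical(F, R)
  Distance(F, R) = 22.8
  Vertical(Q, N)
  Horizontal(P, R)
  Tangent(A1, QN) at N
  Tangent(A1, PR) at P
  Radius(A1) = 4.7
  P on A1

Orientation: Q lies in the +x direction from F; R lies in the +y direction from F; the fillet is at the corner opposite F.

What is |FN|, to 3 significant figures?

62.0

The virtual corner opposite F is at (59.3, 22.8). Since A1 is tangent to QN there, DN ⟂ QN and the tangent condition forces DP to be normal to PR, with radius 4.7, so the center D sits 4.7 in from both sides at D = (54.6, 18.1). That places the tangent points at N = (59.3, 18.1) on QN and P = (54.6, 22.8) on PR. Then |FN| = |N − F| = 62.0.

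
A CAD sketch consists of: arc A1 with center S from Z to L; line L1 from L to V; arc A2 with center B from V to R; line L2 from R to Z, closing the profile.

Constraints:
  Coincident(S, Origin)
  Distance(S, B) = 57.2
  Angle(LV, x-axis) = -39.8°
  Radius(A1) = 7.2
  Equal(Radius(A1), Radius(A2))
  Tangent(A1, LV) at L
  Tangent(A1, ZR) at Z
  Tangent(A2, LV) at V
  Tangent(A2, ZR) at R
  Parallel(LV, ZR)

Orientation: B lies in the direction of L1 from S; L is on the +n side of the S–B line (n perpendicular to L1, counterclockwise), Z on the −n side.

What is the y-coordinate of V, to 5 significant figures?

-31.083

The slot axis is L1's direction at -39.8°, so u = (cos -39.8°, sin -39.8°) = (0.76828, -0.64011) and n = (−sin -39.8°, cos -39.8°) = (0.64011, 0.76828). S is at the origin and B lies 57.2 along u from S, so B = 57.2·u = (43.946, -36.614). Tangency of A1 to both parallel lines with radius 7.2 puts L and Z at S ± 7.2·n: L = (4.6088, 5.5316), Z = (-4.6088, -5.5316). Equal radii place V and R the same way about B: V = B + 7.2·n = (48.555, -31.083), R = B − 7.2·n = (39.337, -42.146). So V.y = -31.083.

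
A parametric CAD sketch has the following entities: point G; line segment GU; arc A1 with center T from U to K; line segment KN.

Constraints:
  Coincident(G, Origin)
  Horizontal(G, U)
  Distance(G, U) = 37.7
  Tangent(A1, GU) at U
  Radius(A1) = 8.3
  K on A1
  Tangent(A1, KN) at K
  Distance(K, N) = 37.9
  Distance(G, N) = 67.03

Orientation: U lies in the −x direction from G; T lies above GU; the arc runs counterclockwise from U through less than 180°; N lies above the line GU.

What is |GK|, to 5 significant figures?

32.947

Checks: |TK| = 8.300 ✓; ∠(TK, KN) = 90.00° ✓; |KN| = 37.90 ✓; |GN| = 67.03 ✓.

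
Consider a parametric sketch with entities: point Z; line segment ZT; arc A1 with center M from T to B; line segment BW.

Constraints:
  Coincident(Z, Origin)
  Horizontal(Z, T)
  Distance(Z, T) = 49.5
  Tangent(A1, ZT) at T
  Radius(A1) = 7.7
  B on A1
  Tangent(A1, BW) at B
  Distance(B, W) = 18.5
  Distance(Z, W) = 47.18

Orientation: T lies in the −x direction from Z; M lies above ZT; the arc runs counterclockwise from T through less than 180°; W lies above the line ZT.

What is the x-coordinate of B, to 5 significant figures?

-41.845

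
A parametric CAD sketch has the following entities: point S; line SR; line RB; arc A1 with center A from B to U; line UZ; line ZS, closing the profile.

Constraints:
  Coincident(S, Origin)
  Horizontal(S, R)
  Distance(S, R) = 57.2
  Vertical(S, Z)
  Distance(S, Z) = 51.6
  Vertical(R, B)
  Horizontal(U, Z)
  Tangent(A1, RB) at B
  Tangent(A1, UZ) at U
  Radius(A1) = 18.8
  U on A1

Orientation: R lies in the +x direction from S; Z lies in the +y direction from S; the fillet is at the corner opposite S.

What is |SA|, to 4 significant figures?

50.50

S is at the origin; SR is horizontal with |SR| = 57.2 and R on the +x side, so R = (57.20, 0.000). SZ is vertical with |SZ| = 51.6 and Z on the +y side, so Z = (0.000, 51.60). The virtual corner opposite S is at (57.20, 51.60). Since A1 is tangent to RB there, AB ⟂ RB and since A1 is tangent to UZ there, AU ⟂ UZ, with radius 18.8, so the center A sits 18.8 in from both sides at A = (38.40, 32.80). Then |SA| = |A − S| = 50.50.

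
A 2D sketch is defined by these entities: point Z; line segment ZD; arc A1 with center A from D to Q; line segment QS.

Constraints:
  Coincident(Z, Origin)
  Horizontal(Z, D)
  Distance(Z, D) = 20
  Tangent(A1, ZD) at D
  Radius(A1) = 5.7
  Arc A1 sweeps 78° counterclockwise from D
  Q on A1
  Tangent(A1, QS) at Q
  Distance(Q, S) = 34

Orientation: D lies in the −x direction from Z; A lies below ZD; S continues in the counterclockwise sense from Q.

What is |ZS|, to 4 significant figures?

49.92

Z is at the origin; ZD is horizontal with |ZD| = 20.0 and D on the −x side, so D = (-20.00, 0.000). Since A1 is tangent to ZD there, AD ⟂ ZD, so A = D + (0, -5.7) = (-20.00, -5.700). On A1, D sits at bearing 90° from A; a 78° counterclockwise sweep puts Q at bearing 168°, so Q = A + 5.7·(cos 168°, sin 168°) = (-25.58, -4.515). Tangency of A1 to QS means the radius AQ is perpendicular to QS, so QS runs along (−sin 168°, cos 168°); with |QS| = 34.0, S = (-32.64, -37.77). Then |ZS| = |S − Z| = 49.92.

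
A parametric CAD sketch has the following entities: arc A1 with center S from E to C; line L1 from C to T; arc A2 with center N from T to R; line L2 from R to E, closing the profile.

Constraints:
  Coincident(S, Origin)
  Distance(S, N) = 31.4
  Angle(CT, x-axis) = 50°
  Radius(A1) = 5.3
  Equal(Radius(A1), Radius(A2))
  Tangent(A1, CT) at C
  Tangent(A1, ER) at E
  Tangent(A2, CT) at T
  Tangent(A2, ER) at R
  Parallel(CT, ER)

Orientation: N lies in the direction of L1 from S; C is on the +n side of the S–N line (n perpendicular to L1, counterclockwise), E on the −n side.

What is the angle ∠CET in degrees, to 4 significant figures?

71.35°

The slot axis is L1's direction at 50.0°, so u = (cos 50.0°, sin 50.0°) = (0.6428, 0.7660) and n = (−sin 50.0°, cos 50.0°) = (-0.7660, 0.6428). S is at the origin and N lies 31.4 along u from S, so N = 31.4·u = (20.18, 24.05). Tangency of A1 to both parallel lines with radius 5.3 puts C and E at S ± 5.3·n: C = (-4.060, 3.407), E = (4.060, -3.407). Equal radii place T and R the same way about N: T = N + 5.3·n = (16.12, 27.46), R = N − 5.3·n = (24.24, 20.65). Then cos ∠CET = EC·ET / (|EC||ET|), giving 71.35°.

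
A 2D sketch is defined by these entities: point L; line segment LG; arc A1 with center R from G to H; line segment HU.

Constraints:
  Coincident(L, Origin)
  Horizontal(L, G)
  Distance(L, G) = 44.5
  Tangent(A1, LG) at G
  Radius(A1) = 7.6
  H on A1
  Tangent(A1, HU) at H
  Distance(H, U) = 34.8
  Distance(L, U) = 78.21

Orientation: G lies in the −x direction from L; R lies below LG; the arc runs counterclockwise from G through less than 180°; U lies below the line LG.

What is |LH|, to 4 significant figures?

50.50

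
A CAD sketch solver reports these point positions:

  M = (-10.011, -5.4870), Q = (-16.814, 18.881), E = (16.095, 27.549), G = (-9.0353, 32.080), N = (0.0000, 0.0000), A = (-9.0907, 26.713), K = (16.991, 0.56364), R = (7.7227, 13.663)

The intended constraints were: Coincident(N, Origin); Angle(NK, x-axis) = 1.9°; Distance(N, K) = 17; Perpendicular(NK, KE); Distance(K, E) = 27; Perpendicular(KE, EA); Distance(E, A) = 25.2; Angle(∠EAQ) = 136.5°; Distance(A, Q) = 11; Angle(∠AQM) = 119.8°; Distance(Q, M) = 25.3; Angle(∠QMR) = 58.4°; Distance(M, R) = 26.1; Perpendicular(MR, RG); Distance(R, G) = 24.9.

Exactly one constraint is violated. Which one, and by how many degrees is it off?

Perpendicular(MR, RG) — off by 4.90°.

N = (0.00, 0.00) ✓; NK at 1.900° ✓; |NK| = 17.00 ✓; ∠(NK, KE) = 90.00° ✓; |KE| = 27.00 ✓; ∠(KE, EA) = 90.00° ✓; |EA| = 25.20 ✓; ∠EAQ = 136.5° ✓; |AQ| = 11.00 ✓; ∠AQM = 119.8° ✓; |QM| = 25.30 ✓; ∠QMR = 58.40° ✓; |MR| = 26.10 ✓; ∠(MR, RG) = 85.10° ✗; |RG| = 24.90 ✓.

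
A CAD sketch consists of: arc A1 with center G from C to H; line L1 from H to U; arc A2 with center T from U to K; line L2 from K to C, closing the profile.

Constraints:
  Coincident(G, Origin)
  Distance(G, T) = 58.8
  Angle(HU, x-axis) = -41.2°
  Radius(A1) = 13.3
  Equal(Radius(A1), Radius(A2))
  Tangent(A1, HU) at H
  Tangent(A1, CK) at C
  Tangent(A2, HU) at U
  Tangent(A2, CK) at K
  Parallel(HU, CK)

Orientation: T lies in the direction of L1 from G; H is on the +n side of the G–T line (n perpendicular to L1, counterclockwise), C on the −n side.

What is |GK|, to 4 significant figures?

60.29

The slot axis is L1's direction at -41.2°, so u = (cos -41.2°, sin -41.2°) = (0.7524, -0.6587) and n = (−sin -41.2°, cos -41.2°) = (0.6587, 0.7524). G is at the origin and T lies 58.8 along u from G, so T = 58.8·u = (44.24, -38.73). Tangency of A1 to both parallel lines with radius 13.3 puts H and C at G ± 13.3·n: H = (8.761, 10.01), C = (-8.761, -10.01). Equal radii place U and K the same way about T: U = T + 13.3·n = (53.00, -28.72), K = T − 13.3·n = (35.48, -48.74). Then |GK| = |K − G| = 60.29.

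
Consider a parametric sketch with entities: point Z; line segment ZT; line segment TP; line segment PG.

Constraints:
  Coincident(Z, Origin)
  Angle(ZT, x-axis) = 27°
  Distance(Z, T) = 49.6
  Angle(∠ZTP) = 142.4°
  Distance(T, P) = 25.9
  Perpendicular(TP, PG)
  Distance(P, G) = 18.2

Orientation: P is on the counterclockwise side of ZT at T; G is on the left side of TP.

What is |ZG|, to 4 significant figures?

66.30

Z is at the origin; ZT runs at 27.0° with length 49.6, so T = 49.6·(cos 27.0°, sin 27.0°) = (44.19, 22.52). ∠ZTP = 142.4°, so TP runs at 27.0° + (180° − 142.4°) = 64.60° from the x-axis; with |TP| = 25.9, P = T + 25.9·(cos 64.60°, sin 64.60°) = (55.30, 45.91). TP is perpendicular to PG; with |PG| = 18.2 on the left of TP, G = P + 18.2·(-0.9033, 0.4289) = (38.86, 53.72). Then |ZG| = |G − Z| = 66.30.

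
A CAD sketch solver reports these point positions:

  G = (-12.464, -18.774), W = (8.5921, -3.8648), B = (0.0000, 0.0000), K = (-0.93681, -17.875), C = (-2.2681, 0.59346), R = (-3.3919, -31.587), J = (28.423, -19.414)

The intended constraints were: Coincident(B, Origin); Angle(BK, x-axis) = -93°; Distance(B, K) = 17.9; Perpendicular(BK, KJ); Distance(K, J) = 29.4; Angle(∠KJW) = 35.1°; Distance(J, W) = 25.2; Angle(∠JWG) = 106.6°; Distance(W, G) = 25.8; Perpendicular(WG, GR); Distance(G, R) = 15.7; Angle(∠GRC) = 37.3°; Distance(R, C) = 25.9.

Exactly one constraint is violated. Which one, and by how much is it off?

Distance(R, C) = 25.9 — off by 6.30.

B = (0.00, 0.00) ✓; BK at -93.00° ✓; |BK| = 17.90 ✓; ∠(BK, KJ) = 90.00° ✓; |KJ| = 29.40 ✓; ∠KJW = 35.10° ✓; |JW| = 25.20 ✓; ∠JWG = 106.6° ✓; |WG| = 25.80 ✓; ∠(WG, GR) = 90.00° ✓; |GR| = 15.70 ✓; ∠GRC = 37.30° ✓; |RC| = 32.20 ✗.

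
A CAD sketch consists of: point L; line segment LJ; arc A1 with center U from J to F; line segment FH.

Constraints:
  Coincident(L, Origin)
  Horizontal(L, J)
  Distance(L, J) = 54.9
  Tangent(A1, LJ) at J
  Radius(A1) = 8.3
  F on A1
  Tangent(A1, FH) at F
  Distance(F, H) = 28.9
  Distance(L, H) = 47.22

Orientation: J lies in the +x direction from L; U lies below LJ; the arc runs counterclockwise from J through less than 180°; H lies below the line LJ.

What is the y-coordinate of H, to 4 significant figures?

-31.21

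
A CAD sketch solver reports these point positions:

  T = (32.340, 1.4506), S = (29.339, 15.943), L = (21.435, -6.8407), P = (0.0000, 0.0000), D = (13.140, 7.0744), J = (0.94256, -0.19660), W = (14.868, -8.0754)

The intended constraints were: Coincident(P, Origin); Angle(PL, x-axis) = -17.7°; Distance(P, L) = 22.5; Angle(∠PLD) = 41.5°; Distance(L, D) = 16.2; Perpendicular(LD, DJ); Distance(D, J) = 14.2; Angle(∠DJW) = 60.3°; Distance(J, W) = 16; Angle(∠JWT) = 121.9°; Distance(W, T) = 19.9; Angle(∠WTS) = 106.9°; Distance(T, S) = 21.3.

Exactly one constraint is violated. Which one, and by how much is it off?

Distance(T, S) = 21.3 — off by 6.50.

P = (0.00, 0.00) ✓; PL at -17.70° ✓; |PL| = 22.50 ✓; ∠PLD = 41.50° ✓; |LD| = 16.20 ✓; ∠(LD, DJ) = 90.00° ✓; |DJ| = 14.20 ✓; ∠DJW = 60.30° ✓; |JW| = 16.00 ✓; ∠JWT = 121.9° ✓; |WT| = 19.90 ✓; ∠WTS = 106.9° ✓; |TS| = 14.80 ✗.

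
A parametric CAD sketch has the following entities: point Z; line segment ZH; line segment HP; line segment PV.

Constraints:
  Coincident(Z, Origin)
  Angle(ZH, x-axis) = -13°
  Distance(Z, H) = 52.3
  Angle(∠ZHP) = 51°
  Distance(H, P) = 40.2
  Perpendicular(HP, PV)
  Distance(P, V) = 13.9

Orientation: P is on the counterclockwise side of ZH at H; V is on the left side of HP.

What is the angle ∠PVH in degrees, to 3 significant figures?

70.9°

Z is at the origin; ZH runs at -13.0° with length 52.3, so H = 52.3·(cos -13.0°, sin -13.0°) = (51.0, -11.8). ∠ZHP = 51.0°, so HP runs at -13.0° + (180° − 51.0°) = 116° from the x-axis; with |HP| = 40.2, P = H + 40.2·(cos 116°, sin 116°) = (33.3, 24.4). HP is perpendicular to PV; with |PV| = 13.9 on the left of HP, V = P + 13.9·(-0.899, -0.438) = (20.8, 18.3). Then cos ∠PVH = VP·VH / (|VP||VH|), giving 70.9°.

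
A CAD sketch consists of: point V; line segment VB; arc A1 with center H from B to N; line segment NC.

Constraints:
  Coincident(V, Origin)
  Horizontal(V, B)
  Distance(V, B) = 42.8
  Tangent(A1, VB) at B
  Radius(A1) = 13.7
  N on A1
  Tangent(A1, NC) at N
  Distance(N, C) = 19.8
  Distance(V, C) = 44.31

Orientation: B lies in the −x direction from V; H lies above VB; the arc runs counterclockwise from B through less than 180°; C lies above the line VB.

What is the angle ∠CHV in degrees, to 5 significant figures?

72.912°

V is at the origin; VB is horizontal with |VB| = 42.8 and B on the −x side, so B = (-42.800, 0.0000). Since A1 is tangent to VB there, HB ⟂ VB, so H = B + (0, 13.7) = (-42.800, 13.700). Since HN ⟂ NC (tangency), |HC| = √(13.7² + 19.8²) = 24.078 regardless of where N sits on A1. So C lies on both circle(V, 44.31) and circle(H, 24.078); the above-VB intersection is C = (-29.046, 33.462). N is the foot of the tangent from C: N = (-29.100, 13.662).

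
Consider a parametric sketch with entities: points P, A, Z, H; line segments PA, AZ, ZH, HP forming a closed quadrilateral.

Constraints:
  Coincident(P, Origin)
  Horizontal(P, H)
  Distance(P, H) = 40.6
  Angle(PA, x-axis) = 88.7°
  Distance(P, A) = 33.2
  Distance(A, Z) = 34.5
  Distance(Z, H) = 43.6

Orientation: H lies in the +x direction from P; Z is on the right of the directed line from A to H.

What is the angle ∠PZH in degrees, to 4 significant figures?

18.86°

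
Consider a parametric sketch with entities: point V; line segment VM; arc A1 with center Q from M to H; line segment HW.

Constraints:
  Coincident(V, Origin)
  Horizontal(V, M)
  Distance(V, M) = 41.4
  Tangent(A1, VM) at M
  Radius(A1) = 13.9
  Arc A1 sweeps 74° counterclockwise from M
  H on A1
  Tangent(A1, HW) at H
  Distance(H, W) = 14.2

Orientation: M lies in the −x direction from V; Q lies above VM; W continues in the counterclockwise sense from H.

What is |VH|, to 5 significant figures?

29.791

V is at the origin; VM is horizontal with |VM| = 41.4 and M on the −x side, so M = (-41.400, 0.0000). Tangency of A1 to VM means the radius QM is perpendicular to VM, so Q = M + (0, 13.9) = (-41.400, 13.900). On A1, M sits at bearing -90° from Q; a 74° counterclockwise sweep puts H at bearing -16°, so H = Q + 13.9·(cos -16°, sin -16°) = (-28.038, 10.069). Then |VH| = |H − V| = 29.791.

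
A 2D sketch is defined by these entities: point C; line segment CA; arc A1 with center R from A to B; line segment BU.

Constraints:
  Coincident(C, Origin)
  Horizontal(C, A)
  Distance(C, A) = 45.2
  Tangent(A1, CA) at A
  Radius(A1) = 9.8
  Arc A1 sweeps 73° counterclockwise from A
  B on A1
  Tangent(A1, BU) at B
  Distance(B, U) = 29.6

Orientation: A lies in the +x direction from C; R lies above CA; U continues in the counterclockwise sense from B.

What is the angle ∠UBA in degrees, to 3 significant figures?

144°

On A1, A sits at bearing -90° from R; a 73° counterclockwise sweep puts B at bearing -17°, so B = R + 9.8·(cos -17°, sin -17°) = (54.6, 6.93). Tangency of A1 to BU means the radius RB is perpendicular to BU, so BU runs along (−sin -17°, cos -17°); with |BU| = 29.6, U = (63.2, 35.2). Then cos ∠UBA = BU·BA / (|BU||BA|), giving 144°.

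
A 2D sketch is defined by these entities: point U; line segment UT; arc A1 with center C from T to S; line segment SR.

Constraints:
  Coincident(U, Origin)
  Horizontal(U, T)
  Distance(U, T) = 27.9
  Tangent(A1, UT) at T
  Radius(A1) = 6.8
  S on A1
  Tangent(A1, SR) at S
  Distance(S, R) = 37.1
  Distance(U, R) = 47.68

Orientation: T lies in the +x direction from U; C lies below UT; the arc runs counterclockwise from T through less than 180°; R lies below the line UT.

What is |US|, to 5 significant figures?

22.082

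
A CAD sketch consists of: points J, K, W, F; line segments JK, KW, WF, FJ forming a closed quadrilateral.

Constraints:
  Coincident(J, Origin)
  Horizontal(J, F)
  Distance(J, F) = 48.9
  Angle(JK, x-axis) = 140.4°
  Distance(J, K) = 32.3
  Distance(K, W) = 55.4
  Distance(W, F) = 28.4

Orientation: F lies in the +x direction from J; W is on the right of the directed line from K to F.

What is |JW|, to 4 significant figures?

23.73

J is at the origin; J and F share the same y with |JF| = 48.9 and F in +x, so F = (48.9, 0). JK runs at 140.4° with |JK| = 32.3, so K = (-24.89, 20.59). W is determined by |KW| = 55.4 and |WF| = 28.4 together: it lies at the intersection of circle(K, 55.4) and circle(F, 28.4). With |KF| = 76.61, the foot of the radical line on KF is 53.07 from K and the perpendicular offset is √(55.4² − 53.07²) = 15.89. Taking the right-of-KF solution: W = (21.96, -8.985).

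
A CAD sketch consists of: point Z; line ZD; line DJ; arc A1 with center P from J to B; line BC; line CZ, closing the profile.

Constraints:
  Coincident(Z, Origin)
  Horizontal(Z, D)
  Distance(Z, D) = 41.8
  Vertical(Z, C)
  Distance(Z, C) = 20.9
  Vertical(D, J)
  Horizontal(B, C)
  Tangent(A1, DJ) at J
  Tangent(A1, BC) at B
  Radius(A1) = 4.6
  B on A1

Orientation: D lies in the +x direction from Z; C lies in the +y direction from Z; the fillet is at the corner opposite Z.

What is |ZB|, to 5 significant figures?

42.669

Z is at the origin; ZD is horizontal with |ZD| = 41.8 and D on the +x side, so D = (41.800, 0.0000). Z and C share the same x with |ZC| = 20.9 and C on the +y side, so C = (0.0000, 20.900). The virtual corner opposite Z is at (41.800, 20.900). A1 meets DJ tangentially, so PJ is at right angles to DJ and since A1 is tangent to BC there, PB ⟂ BC, with radius 4.6, so the center P sits 4.6 in from both sides at P = (37.200, 16.300). That places the tangent points at J = (41.800, 16.300) on DJ and B = (37.200, 20.900) on BC. Then |ZB| = |B − Z| = 42.669.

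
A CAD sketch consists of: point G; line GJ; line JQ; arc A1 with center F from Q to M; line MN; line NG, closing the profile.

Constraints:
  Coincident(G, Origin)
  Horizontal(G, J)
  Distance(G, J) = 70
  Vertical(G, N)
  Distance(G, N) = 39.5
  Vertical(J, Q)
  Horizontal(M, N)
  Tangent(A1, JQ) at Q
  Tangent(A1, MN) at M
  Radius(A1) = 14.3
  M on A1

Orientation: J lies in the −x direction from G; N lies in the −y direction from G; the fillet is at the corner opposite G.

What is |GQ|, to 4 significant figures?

74.40

The virtual corner opposite G is at (-70.00, -39.50). Since A1 is tangent to JQ there, FQ ⟂ JQ and the tangent condition forces FM to be normal to MN, with radius 14.3, so the center F sits 14.3 in from both sides at F = (-55.70, -25.20). That places the tangent points at Q = (-70.00, -25.20) on JQ and M = (-55.70, -39.50) on MN. Then |GQ| = |Q − G| = 74.40.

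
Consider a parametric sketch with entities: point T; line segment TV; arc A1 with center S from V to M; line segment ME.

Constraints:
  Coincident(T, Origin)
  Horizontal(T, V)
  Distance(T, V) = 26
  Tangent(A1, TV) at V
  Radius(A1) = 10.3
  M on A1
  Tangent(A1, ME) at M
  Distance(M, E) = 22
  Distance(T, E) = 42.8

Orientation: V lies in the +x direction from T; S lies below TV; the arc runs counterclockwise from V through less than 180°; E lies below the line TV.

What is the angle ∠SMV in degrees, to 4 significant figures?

33.37°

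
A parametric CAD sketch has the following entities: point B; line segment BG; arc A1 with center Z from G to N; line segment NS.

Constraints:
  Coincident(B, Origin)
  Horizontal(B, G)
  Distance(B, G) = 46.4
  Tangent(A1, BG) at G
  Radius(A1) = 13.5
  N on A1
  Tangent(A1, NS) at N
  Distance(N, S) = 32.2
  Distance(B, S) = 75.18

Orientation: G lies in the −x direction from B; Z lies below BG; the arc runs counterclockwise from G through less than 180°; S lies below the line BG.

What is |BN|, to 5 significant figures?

61.430

Checks: |ZN| = 13.50 ✓; ∠(ZN, NS) = 90.00° ✓; |NS| = 32.20 ✓; |BS| = 75.18 ✓.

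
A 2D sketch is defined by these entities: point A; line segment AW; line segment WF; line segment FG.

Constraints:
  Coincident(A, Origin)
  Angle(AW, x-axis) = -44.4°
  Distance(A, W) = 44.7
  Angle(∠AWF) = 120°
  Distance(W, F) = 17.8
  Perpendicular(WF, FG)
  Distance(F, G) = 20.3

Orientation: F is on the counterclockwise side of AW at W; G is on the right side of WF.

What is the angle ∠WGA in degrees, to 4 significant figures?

7.015°

A is at the origin; AW runs at -44.4° with length 44.7, so W = 44.7·(cos -44.4°, sin -44.4°) = (31.94, -31.27). ∠AWF = 120.0°, so WF runs at -44.4° + (180° − 120.0°) = 15.60° from the x-axis; with |WF| = 17.8, F = W + 17.8·(cos 15.60°, sin 15.60°) = (49.08, -26.49). WF ⟂ FG; with |FG| = 20.3 on the right of WF, G = F + 20.3·(0.2689, -0.9632) = (54.54, -46.04). Then cos ∠WGA = GW·GA / (|GW||GA|), giving 7.015°.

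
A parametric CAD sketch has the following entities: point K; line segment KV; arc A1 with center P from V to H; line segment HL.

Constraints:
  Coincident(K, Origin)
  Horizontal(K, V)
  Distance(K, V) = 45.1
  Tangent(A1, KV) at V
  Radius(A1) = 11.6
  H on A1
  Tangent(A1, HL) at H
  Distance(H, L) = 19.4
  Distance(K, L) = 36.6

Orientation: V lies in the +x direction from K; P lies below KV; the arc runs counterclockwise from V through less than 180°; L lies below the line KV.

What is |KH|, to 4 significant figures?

35.14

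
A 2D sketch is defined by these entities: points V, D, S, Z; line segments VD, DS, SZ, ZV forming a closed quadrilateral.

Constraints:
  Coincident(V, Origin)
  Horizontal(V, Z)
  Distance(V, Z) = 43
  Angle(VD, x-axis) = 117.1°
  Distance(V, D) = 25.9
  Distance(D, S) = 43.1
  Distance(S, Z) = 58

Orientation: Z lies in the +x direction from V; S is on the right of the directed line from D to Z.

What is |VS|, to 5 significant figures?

23.071

Checks: |DS| = 43.10 ✓; |SZ| = 58.00 ✓.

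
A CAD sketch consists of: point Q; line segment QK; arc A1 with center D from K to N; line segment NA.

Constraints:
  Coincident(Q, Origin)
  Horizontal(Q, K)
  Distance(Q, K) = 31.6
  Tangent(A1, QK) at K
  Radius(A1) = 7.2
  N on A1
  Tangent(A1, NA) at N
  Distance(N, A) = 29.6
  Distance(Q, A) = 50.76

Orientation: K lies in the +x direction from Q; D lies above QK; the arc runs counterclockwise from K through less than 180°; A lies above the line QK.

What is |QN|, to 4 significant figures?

39.60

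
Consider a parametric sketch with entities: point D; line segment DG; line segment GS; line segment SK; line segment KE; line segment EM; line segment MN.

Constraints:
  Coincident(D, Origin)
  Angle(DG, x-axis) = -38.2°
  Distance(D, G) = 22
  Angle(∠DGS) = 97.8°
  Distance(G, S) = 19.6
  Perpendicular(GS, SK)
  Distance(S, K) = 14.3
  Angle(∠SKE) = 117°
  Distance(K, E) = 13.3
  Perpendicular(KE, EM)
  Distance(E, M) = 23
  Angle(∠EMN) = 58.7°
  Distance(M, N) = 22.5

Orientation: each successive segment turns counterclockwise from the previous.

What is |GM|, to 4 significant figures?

2.697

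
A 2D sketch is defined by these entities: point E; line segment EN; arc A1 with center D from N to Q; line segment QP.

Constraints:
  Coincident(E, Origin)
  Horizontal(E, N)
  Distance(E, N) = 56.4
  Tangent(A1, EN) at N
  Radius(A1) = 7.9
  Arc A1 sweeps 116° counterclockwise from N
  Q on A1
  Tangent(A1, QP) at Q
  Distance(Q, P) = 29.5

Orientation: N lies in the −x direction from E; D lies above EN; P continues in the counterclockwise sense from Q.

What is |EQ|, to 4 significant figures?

50.59

E is at the origin; EN is horizontal with |EN| = 56.4 and N on the −x side, so N = (-56.40, 0.000). The tangent condition forces DN to be normal to EN, so D = N + (0, 7.9) = (-56.40, 7.900). On A1, N sits at bearing -90° from D; a 116° counterclockwise sweep puts Q at bearing 26°, so Q = D + 7.9·(cos 26°, sin 26°) = (-49.30, 11.36). Then |EQ| = |Q − E| = 50.59.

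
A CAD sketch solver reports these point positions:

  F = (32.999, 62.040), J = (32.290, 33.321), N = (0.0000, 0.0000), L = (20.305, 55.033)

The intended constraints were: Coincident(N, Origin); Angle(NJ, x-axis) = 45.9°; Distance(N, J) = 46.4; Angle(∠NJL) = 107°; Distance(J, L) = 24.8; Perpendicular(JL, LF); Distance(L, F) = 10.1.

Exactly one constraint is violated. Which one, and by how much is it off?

Distance(L, F) = 10.1 — off by 4.40.

N = (0.00, 0.00) ✓; NJ at 45.90° ✓; |NJ| = 46.40 ✓; ∠NJL = 107.0° ✓; |JL| = 24.80 ✓; ∠(JL, LF) = 90.00° ✓; |LF| = 14.50 ✗.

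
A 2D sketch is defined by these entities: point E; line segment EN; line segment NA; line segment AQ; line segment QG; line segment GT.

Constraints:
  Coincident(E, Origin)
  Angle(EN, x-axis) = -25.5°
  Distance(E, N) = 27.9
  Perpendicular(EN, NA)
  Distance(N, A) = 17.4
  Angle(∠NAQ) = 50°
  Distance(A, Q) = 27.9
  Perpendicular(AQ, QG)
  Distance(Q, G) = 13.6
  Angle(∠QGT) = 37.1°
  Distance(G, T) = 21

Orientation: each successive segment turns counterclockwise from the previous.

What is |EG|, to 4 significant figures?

18.79

E is at the origin; EN runs at -25.5° with length 27.9, so N = (25.18, -12.01). The perpendicularity gives NA at right angles to EN, so NA runs at 64.50°; with |NA| = 17.4, A = (32.67, 3.694). ∠NAQ = 50.0° gives AQ at -165.5° from the x-axis; with |AQ| = 27.9, Q = (5.662, -3.292). AQ ⟂ QG, so QG runs at -75.50°; with |QG| = 13.6, G = (9.067, -16.46). Then |EG| = |G − E| = 18.79.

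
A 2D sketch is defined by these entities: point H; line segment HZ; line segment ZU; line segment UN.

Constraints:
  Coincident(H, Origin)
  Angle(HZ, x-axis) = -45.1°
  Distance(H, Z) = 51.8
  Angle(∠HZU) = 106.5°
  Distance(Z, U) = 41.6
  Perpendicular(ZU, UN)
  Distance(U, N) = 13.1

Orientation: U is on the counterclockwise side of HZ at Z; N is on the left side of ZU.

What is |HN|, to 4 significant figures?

67.14

H is at the origin; HZ runs at -45.1° with length 51.8, so Z = 51.8·(cos -45.1°, sin -45.1°) = (36.56, -36.69). ∠HZU = 106.5°, so ZU runs at -45.1° + (180° − 106.5°) = 28.40° from the x-axis; with |ZU| = 41.6, U = Z + 41.6·(cos 28.40°, sin 28.40°) = (73.16, -16.91). The perpendicularity gives UN at right angles to ZU; with |UN| = 13.1 on the left of ZU, N = U + 13.1·(-0.4756, 0.8796) = (66.93, -5.383). Then |HN| = |N − H| = 67.14.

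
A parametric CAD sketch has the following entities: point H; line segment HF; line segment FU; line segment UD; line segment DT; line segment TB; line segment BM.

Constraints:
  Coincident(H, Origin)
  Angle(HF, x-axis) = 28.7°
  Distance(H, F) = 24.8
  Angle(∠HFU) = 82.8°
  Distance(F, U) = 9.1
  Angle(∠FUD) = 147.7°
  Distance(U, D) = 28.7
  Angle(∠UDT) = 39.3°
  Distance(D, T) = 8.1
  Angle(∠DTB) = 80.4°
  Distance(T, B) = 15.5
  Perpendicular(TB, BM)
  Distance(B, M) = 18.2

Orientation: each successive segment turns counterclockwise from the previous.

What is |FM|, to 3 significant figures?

44.2

∠DTB = 80.4° gives TB at 38.5° from the x-axis; with |TB| = 15.5, B = (5.81, 32.5). The perpendicularity gives BM at right angles to TB, so BM runs at 128°; with |BM| = 18.2, M = (-5.52, 46.7). Then |FM| = |M − F| = 44.2.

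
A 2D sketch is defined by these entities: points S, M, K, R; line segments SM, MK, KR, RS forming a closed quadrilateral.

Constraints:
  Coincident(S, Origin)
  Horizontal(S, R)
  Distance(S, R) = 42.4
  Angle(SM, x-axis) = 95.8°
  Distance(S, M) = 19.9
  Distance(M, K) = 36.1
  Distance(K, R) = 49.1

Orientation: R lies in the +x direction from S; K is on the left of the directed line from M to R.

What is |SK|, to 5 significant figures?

51.061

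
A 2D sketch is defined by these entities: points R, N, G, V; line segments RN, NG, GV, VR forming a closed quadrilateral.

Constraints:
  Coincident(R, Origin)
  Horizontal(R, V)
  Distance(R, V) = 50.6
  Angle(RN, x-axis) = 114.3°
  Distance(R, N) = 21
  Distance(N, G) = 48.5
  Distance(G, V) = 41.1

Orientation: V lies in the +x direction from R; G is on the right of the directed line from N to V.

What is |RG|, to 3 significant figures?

27.7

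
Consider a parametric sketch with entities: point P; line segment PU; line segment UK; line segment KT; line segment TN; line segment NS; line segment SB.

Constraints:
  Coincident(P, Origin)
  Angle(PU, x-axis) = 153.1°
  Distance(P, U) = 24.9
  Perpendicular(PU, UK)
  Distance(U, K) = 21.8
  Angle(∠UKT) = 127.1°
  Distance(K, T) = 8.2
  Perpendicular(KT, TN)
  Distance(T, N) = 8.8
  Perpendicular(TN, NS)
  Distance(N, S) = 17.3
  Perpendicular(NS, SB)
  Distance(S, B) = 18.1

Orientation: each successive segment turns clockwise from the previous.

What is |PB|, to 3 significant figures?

44.6

P is at the origin; PU runs at 153.1° with length 24.9, so U = (-22.2, 11.3). PU is perpendicular to UK, so UK runs at 63.1°; with |UK| = 21.8, K = (-12.3, 30.7). ∠UKT = 127.1° gives KT at 10.2° from the x-axis; with |KT| = 8.2, T = (-4.27, 32.2). KT ⟂ TN, so TN runs at -79.8°; with |TN| = 8.8, N = (-2.71, 23.5). TN is perpendicular to NS, so NS runs at -170°; with |NS| = 17.3, S = (-19.7, 20.4). The perpendicularity gives SB at right angles to NS, so SB runs at 100°; with |SB| = 18.1, B = (-22.9, 38.2). Then |PB| = |B − P| = 44.6.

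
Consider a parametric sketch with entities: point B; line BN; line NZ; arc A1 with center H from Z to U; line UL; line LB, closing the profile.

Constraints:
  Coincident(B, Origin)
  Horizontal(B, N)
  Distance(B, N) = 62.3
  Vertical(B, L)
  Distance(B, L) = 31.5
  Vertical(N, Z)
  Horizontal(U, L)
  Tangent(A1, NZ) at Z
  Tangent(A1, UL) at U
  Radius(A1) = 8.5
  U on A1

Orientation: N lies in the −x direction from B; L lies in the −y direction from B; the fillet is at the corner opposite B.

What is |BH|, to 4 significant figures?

58.51

B is at the origin; B and N share the same y with |BN| = 62.3 and N on the −x side, so N = (-62.30, 0.000). B and L share the same x with |BL| = 31.5 and L on the −y side, so L = (0.000, -31.50). The virtual corner opposite B is at (-62.30, -31.50). Since A1 is tangent to NZ there, HZ ⟂ NZ and A1 meets UL tangentially, so HU is at right angles to UL, with radius 8.5, so the center H sits 8.5 in from both sides at H = (-53.80, -23.00). Then |BH| = |H − B| = 58.51.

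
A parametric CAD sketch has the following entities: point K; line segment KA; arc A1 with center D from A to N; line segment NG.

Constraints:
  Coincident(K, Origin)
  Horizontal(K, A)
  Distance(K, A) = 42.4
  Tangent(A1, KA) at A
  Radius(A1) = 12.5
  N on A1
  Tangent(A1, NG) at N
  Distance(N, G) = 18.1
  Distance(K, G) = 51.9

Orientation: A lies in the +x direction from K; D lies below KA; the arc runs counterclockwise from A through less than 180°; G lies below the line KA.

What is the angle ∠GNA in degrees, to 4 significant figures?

122.1°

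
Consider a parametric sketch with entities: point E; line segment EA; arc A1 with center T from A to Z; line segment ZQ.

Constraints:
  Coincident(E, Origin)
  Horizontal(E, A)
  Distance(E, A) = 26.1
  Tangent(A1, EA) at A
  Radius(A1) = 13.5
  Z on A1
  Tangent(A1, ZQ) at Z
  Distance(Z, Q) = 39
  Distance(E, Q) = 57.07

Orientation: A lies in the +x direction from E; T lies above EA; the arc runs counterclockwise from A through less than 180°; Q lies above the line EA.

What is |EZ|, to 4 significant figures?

42.88

Checks: |TZ| = 13.50 ✓; ∠(TZ, ZQ) = 90.00° ✓; |ZQ| = 39.00 ✓; |EQ| = 57.07 ✓.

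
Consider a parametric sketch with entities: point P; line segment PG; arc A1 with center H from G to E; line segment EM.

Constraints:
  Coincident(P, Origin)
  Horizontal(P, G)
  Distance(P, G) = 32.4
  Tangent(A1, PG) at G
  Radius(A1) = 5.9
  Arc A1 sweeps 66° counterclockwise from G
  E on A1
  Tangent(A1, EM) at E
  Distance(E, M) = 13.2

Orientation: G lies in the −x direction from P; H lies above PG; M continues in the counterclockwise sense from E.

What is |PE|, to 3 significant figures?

27.2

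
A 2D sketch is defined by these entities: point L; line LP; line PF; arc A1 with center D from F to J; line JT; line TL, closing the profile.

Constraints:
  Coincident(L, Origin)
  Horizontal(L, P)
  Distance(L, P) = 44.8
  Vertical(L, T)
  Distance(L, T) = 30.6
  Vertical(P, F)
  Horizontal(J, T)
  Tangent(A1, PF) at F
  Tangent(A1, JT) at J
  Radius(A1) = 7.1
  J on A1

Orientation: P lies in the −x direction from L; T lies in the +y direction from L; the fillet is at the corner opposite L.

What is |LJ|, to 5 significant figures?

48.556

L is at the origin; LP is horizontal with |LP| = 44.8 and P on the −x side, so P = (-44.800, 0.0000). LT is vertical with |LT| = 30.6 and T on the +y side, so T = (0.0000, 30.600). The virtual corner opposite L is at (-44.800, 30.600). A1 meets PF tangentially, so DF is at right angles to PF and the tangent condition forces DJ to be normal to JT, with radius 7.1, so the center D sits 7.1 in from both sides at D = (-37.700, 23.500). That places the tangent points at F = (-44.800, 23.500) on PF and J = (-37.700, 30.600) on JT. Then |LJ| = |J − L| = 48.556.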